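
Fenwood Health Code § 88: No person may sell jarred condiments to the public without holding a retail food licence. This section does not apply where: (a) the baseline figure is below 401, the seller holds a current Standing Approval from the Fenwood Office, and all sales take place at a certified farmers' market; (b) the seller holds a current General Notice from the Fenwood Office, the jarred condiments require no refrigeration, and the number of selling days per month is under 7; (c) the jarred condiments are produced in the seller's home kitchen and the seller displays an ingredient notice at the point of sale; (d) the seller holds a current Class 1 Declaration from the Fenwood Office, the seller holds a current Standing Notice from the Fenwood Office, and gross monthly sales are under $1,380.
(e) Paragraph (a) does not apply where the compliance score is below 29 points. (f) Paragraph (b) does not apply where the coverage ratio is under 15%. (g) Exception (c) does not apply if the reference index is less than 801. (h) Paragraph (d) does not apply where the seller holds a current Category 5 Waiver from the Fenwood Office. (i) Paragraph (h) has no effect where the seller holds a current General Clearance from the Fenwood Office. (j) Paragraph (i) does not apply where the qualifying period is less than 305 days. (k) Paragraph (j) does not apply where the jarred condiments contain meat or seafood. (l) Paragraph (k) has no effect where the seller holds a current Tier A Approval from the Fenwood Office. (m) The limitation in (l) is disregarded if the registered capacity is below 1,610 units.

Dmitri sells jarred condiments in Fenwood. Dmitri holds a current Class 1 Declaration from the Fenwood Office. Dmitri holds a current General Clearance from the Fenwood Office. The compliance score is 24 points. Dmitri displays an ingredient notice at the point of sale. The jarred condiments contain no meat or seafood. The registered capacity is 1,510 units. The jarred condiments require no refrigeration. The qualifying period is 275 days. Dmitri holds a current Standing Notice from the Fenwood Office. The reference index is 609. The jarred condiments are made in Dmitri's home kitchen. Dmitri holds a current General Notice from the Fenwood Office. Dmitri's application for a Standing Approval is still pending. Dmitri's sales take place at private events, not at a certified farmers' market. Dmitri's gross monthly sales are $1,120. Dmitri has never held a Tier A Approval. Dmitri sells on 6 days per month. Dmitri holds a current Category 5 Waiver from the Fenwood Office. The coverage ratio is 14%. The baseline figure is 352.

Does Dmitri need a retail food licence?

Yes — Dmitri must hold a retail food licence.

Exception (a) fails — no current Standing Approval is held.
Exception (b): a current General Notice is held; the jarred condiments are shelf-stable; the number of selling days per month is 6, under the 7 limit — every condition holds. But applying paragraph (f): (f) is triggered — the coverage ratio is 14%, under the 15% limit. Exception (b) does not apply.
Exception (c)'s conditions are all satisfied: the jarred condiments are home-kitchen produced; an ingredient notice is displayed. However, paragraph (g) must be considered: (g) operates — the reference index is 609, less than the 801 limit. Exception (c) does not apply.
Exception (d) is satisfied on its face — a current Class 1 Declaration is held; a current Standing Notice is held; gross monthly sales are $1,120, under the $1,380 limit. Turning to paragraphs (h)–(m): (h) applies — a current Category 5 Waiver is held. (i) is triggered (a current General Clearance is held), but is itself disapplied by (j): (j) operates against (i): the qualifying period is 275 days, less than the 305 days limit. (k) is not triggered (the jarred condiments contain no meat or seafood), so (j) stands. (d) is therefore removed.
No exception displaces § 88.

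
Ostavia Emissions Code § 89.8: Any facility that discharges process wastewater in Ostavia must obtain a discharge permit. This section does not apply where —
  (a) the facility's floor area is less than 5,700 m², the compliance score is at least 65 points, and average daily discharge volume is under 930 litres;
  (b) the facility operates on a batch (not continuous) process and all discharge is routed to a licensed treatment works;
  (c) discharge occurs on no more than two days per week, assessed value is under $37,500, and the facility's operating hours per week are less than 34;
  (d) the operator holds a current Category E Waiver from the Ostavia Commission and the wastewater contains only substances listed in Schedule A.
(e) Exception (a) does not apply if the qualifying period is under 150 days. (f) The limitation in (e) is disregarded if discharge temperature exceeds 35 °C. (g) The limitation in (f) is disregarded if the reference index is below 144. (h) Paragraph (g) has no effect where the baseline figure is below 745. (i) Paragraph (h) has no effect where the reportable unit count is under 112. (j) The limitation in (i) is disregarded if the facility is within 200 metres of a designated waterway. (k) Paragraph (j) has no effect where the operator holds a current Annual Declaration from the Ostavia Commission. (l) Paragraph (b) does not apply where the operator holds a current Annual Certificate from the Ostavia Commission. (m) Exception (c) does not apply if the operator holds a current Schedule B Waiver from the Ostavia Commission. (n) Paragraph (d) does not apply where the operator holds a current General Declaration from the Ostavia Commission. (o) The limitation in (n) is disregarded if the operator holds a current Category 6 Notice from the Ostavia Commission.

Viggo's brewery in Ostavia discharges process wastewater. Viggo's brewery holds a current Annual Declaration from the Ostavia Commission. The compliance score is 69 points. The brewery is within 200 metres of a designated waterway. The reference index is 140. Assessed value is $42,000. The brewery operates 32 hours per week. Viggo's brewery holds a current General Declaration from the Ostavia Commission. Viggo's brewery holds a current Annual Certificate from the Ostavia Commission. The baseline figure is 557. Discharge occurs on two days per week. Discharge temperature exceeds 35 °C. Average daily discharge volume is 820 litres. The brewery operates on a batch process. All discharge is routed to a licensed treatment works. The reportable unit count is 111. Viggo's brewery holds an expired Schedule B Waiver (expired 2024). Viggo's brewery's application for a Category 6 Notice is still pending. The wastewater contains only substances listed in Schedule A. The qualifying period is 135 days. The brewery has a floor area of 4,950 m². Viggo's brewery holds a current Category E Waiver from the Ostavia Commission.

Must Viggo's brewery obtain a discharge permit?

Exception (a)'s conditions are all satisfied: the facility's floor area is 4,950 m², less than the 5,700 m² limit; the compliance score is 69 points, meeting the 65 points threshold; average daily discharge volume is 820 litres, under the 930 litres limit. But applying paragraphs (e)–(k): (e) is engaged — the qualifying period is 135 days, under the 150 days limit. (f) operates (discharge temperature exceeds 35 °C), but is overridden by (g): (g) operates against (f): the reference index is 140, below the 144 limit. (h) applies (the baseline figure is 557, below the 745 limit), but is set aside by (i): (i) operates against (h): the reportable unit count is 111, under the 112 limit. (j) would limit (i) — the brewery is within 200 m of a designated waterway — but (k) sets (j) aside: (k) is triggered — a current Annual Declaration is held. So (a) is unavailable.
Exception (b) is satisfied on its face — the facility operates on a batch process; discharge is routed to a licensed treatment works. However, paragraph (l) must be considered: (l) is engaged — a current Annual Certificate is held. Exception (b) does not apply.
Exception (c) fails — assessed value is $42,000, not under $37,500.
All of (d)'s requirements are met (a current Category E Waiver is held; the wastewater is Schedule-A-only). But: (n) operates against (d): a current General Declaration is held. (o) is not engaged (there is no Category 6 Notice in force), so (n) stands. Exception (d) does not apply.
No exception displaces § 89.8.

Yes — Viggo's brewery must obtain a discharge permit.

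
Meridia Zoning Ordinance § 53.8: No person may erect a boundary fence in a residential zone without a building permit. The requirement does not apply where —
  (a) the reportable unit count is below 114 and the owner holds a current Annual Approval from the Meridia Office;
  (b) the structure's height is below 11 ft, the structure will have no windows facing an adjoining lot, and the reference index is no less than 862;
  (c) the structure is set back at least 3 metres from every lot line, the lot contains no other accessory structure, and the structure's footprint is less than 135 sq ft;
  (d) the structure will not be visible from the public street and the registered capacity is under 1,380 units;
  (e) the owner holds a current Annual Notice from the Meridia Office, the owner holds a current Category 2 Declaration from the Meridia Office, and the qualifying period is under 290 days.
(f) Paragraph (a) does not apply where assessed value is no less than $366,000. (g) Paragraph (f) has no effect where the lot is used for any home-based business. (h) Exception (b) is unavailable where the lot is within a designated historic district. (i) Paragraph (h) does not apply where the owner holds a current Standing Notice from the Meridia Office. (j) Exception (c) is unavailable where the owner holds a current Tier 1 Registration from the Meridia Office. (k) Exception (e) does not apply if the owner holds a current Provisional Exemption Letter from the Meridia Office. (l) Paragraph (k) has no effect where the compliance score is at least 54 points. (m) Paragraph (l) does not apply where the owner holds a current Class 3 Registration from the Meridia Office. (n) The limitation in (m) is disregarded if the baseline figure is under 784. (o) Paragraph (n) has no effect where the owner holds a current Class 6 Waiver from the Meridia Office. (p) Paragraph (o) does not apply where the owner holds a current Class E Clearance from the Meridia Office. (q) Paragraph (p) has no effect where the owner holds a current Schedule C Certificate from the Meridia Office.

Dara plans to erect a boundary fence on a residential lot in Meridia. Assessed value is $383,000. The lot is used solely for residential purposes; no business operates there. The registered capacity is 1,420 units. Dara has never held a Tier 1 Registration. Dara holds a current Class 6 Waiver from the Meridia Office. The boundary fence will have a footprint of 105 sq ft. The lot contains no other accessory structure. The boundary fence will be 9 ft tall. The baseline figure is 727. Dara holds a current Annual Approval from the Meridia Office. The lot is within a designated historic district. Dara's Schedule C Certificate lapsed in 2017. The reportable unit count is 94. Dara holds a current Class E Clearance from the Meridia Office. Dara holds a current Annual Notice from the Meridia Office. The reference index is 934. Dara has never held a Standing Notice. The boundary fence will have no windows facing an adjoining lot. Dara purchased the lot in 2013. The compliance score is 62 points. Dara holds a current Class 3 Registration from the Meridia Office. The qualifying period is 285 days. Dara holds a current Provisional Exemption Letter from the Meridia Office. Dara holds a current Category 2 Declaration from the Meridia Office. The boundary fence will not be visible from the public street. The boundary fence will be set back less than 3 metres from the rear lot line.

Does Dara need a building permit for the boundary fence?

All of (a)'s requirements are met (the reportable unit count is 94, below the 114 limit; a current Annual Approval is held). But applying paragraphs (f)–(g): (f) is triggered — assessed value is $383,000, meeting the $366,000 threshold. (g) is inapplicable (the lot is solely residential), so (f) stands. (a) is therefore removed.
Exception (b): the structure's height is 9 ft, below the 11 ft limit; no windows face an adjoining lot; the reference index is 934, meeting the 862 threshold — every condition holds. But applying paragraphs (h)–(i): (h) operates against (b): the lot is in a historic district. (i), which would lift (h), is not triggered — no current Standing Notice is held. So (b) is unavailable.
Exception (c) requires that the structure is set back at least 3 metres from every lot line; but the rear setback is under 3 m, so (c) is unavailable.
Exception (d) requires that the registered capacity is under 1,380 units; but the registered capacity is 1,420 units, not under 1,380 units, so (d) is unavailable.
Exception (e): a current Annual Notice is held; a current Category 2 Declaration is held; the qualifying period is 285 days, under the 290 days limit — every condition holds. Considering the limiting provisions: (k) operates (a current Provisional Exemption Letter is held), but is displaced by (l): (l) operates — the compliance score is 62 points, meeting the 54 points threshold. (m) is engaged (a current Class 3 Registration is held), but is displaced by (n): (n) operates against (m): the baseline figure is 727, under the 784 limit. (o) operates (a current Class 6 Waiver is held), but is overridden by (p): (p) operates against (o): a current Class E Clearance is held. (q) is not engaged (the Schedule C Certificate is not current), so (p) stands. Exception (e) stands.

No — exception (e) applies; Dara does not need a building permit.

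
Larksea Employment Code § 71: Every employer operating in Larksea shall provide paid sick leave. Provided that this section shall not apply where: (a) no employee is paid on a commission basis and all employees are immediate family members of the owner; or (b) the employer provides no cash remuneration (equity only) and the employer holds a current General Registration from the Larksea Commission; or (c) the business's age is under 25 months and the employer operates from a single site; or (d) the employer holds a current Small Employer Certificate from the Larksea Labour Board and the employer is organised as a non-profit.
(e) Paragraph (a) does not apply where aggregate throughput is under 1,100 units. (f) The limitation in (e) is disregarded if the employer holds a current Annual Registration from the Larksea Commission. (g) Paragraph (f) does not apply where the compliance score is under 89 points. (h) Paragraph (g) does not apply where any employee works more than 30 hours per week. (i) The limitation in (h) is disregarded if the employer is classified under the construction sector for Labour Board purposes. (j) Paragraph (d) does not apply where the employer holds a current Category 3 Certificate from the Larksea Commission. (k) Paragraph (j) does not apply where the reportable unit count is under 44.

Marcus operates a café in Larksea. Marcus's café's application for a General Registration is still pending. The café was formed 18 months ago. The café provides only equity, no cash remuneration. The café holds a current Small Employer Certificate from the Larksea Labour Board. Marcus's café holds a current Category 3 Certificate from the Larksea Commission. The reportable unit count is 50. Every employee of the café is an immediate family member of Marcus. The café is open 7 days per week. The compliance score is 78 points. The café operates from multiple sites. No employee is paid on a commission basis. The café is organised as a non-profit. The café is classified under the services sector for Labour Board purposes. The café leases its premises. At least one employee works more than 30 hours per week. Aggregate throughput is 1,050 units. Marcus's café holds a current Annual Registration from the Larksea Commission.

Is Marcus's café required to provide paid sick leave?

No — exception (a) applies; Marcus's café is not required to provide paid sick leave.

Exception (a): no employee is paid on commission; every employee is an immediate family member — every condition holds. Considering the limiting provisions: (e) operates (aggregate throughput is 1,050 units, under the 1,100 units limit), but is overridden by (f): (f) operates against (e): a current Annual Registration is held. (g) is engaged (the compliance score is 78 points, under the 89 points limit), but is set aside by (h): (h) operates against (g): at least one employee exceeds 30 hours/week. (i), which would lift (h), does not operate here — the café is classified under the services sector. Exception (a) stands.
Exception (b) fails — no current General Registration is held.
Exception (c) does not apply: the employer operates from multiple sites.
Exception (d) is satisfied on its face — a current Small Employer Certificate is held; the employer is a non-profit. But applying paragraphs (j)–(k): (j) operates against (d): a current Category 3 Certificate is held. (k) is not engaged (the reportable unit count is 50, not under 44), so (j) stands. So (d) is unavailable.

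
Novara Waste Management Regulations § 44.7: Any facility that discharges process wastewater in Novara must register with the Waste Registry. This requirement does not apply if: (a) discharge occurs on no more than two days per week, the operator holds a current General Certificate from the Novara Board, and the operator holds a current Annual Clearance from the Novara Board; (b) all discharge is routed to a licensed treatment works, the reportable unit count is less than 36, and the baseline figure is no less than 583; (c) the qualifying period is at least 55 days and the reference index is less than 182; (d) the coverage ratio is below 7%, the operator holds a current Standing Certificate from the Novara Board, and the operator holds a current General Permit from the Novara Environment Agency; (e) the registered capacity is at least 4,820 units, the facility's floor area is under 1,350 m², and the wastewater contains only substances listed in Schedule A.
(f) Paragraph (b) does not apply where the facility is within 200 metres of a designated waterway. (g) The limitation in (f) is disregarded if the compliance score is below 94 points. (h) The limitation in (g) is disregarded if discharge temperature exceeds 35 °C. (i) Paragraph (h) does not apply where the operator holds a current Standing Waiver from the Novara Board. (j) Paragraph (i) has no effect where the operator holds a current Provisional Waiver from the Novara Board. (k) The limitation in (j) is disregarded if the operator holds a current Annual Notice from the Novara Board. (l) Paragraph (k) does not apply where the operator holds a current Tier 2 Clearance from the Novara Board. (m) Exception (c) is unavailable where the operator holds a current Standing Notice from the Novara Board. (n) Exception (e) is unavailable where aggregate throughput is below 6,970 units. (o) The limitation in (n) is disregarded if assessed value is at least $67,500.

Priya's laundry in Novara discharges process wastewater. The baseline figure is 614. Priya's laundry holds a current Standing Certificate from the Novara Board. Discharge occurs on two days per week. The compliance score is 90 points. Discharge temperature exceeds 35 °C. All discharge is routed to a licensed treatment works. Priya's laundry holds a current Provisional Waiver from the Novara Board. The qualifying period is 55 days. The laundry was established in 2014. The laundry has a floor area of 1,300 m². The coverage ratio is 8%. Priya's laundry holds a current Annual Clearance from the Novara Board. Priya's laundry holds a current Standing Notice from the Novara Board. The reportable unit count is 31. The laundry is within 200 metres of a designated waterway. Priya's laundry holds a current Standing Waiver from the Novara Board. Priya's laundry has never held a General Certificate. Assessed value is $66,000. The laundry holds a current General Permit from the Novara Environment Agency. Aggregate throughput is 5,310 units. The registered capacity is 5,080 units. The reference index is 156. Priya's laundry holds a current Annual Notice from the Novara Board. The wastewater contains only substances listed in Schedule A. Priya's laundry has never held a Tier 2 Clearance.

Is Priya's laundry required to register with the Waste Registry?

No — exception (b) applies; Priya's laundry is not required to register with the Waste Registry.

Exception (a) does not apply: no current General Certificate is held.
Exception (b)'s conditions are all satisfied: discharge is routed to a licensed treatment works; the reportable unit count is 31, less than the 36 limit; the baseline figure is 614, meeting the 583 threshold. Under paragraphs (f)–(l): (f) applies (the laundry is within 200 m of a designated waterway), but is overridden by (g): (g) is engaged — the compliance score is 90 points, below the 94 points limit. (h) operates (discharge temperature exceeds 35 °C), but yields to (i): (i) applies — a current Standing Waiver is held. (j) operates (a current Provisional Waiver is held), but is overridden by (k): (k) operates against (j): a current Annual Notice is held. (l), which would lift (k), is inapplicable — the Tier 2 Clearance is not current. (b) remains available.
Exception (c) is satisfied on its face — the qualifying period is 55 days, meeting the 55 days threshold; the reference index is 156, less than the 182 limit. Turning to paragraph (m): (m) operates against (c): a current Standing Notice is held. Exception (c) does not apply.
Exception (d) requires that the coverage ratio is below 7%; but the coverage ratio is 8%, not below 7%, so (d) is unavailable.
Exception (e) is satisfied on its face — the registered capacity is 5,080 units, meeting the 4,820 units threshold; the facility's floor area is 1,300 m², under the 1,350 m² limit; the wastewater is Schedule-A-only. Turning to paragraphs (n)–(o): (n) is triggered — aggregate throughput is 5,310 units, below the 6,970 units limit. (o) is inapplicable (assessed value is $66,000, short of $67,500), so (n) stands. (e) is therefore removed.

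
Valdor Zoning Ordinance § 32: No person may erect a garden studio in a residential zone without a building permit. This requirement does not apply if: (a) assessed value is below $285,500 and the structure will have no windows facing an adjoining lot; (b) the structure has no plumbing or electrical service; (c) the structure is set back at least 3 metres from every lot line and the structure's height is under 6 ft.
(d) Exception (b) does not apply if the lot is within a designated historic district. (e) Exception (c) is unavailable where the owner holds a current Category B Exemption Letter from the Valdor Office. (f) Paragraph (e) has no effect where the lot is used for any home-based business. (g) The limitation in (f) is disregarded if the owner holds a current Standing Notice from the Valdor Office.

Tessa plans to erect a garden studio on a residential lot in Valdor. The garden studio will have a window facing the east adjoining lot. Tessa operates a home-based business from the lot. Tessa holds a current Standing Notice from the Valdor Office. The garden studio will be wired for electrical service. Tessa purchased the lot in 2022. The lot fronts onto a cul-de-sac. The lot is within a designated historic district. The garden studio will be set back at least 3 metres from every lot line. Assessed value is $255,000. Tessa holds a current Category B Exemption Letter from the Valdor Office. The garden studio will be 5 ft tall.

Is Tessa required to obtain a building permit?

Yes — Tessa must obtain a building permit.

Exception (a) fails — a window faces an adjoining lot.
Exception (b) fails — electrical service is planned.
Exception (c): the setback is at least 3 m on every side; the structure's height is 5 ft, under the 6 ft limit — every condition holds. However, paragraphs (e)–(g) must be considered: (e) is engaged — a current Category B Exemption Letter is held. (f) is engaged (a home-based business operates on the lot), but is itself disapplied by (g): (g) applies — a current Standing Notice is held. (c) is therefore removed.
Every exception is unavailable, so the rule governs.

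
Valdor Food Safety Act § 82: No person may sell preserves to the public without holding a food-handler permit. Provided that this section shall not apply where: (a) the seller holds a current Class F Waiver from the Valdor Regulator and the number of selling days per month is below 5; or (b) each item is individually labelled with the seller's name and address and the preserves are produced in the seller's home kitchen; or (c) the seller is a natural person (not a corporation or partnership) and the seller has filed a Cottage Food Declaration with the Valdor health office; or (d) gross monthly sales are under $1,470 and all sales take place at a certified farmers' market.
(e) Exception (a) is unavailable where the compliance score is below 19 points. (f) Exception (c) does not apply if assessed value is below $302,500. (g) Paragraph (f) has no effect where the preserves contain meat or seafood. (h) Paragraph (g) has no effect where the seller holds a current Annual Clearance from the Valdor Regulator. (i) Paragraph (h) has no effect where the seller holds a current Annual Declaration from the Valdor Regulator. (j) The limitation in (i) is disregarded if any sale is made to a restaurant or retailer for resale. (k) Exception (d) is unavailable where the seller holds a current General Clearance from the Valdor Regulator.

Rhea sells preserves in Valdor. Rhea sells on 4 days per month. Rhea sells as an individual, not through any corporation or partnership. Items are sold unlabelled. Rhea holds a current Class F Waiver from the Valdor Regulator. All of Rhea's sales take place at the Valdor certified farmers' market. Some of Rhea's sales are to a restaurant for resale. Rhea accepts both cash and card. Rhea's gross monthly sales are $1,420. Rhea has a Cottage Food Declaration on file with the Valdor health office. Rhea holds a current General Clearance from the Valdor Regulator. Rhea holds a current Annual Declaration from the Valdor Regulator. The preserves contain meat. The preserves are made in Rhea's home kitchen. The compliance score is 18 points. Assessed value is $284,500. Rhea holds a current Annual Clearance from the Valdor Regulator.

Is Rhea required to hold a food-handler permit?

Yes — Rhea must hold a food-handler permit.

Exception (a) is satisfied on its face — a current Class F Waiver is held; the number of selling days per month is 4, below the 5 limit. But applying paragraph (e): (e) operates against (a): the compliance score is 18 points, below the 19 points limit. (a) is therefore removed.
Exception (b) requires that each item is individually labelled with the seller's name and address; but items are sold unlabelled, so (b) is unavailable.
Exception (c) is satisfied on its face — the seller is a natural person; a Cottage Food Declaration is on file. However, paragraphs (f)–(j) must be considered: (f) applies — assessed value is $284,500, below the $302,500 limit. (g) would limit (f) — the preserves contain meat — but (h) sets (g) aside: (h) is triggered — a current Annual Clearance is held. (i) would limit (h) — a current Annual Declaration is held — but (j) sets (i) aside: (j) is engaged — some sales are to a restaurant for resale. (c) is therefore removed.
Exception (d) is satisfied on its face — gross monthly sales are $1,420, under the $1,470 limit; all sales are at a certified farmers' market. However, paragraph (k) must be considered: (k) is triggered — a current General Clearance is held. (d) is therefore removed.
No exception displaces § 82.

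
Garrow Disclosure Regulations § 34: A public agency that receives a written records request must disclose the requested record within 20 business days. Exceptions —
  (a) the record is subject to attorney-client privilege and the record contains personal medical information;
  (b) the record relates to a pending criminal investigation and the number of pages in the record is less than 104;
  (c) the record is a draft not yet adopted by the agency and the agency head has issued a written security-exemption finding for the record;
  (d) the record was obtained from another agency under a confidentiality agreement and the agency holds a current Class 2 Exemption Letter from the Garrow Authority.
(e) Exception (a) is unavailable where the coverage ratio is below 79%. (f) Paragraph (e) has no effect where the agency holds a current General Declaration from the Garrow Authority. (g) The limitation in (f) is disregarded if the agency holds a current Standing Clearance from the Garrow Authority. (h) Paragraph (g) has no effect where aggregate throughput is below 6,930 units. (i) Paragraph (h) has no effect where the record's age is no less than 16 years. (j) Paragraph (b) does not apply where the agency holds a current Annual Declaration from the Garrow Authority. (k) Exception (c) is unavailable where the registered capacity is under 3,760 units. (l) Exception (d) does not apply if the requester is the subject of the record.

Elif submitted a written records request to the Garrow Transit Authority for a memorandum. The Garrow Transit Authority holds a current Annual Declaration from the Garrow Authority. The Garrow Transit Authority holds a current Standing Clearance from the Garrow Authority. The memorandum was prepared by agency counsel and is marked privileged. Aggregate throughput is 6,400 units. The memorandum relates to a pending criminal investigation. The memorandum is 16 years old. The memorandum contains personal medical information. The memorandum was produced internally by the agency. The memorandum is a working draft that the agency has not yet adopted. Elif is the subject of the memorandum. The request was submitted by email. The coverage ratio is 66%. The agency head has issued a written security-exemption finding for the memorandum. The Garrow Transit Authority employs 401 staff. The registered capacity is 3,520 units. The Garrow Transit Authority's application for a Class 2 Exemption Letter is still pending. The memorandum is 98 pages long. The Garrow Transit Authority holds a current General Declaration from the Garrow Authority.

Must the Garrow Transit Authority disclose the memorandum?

Exception (a)'s conditions are all satisfied: the memorandum is privileged; the memorandum contains personal medical information. But applying paragraphs (e)–(i): (e) operates against (a): the coverage ratio is 66%, below the 79% limit. (f) would limit (e) — a current General Declaration is held — but (g) sets (f) aside: (g) operates against (f): a current Standing Clearance is held. (h) would limit (g) — aggregate throughput is 6,400 units, below the 6,930 units limit — but (i) sets (h) aside: (i) operates against (h): the record's age is 16 years, meeting the 16 years threshold. So (a) is unavailable.
All of (b)'s requirements are met (the memorandum relates to a pending investigation; the number of pages in the record is 98, less than the 104 limit). However, paragraph (j) must be considered: (j) applies — a current Annual Declaration is held. Exception (b) does not apply.
Exception (c) is satisfied on its face — the memorandum is an unadopted draft; a written security-exemption finding has been issued. Turning to paragraph (k): (k) applies — the registered capacity is 3,520 units, under the 3,760 units limit. So (c) is unavailable.
Exception (d) fails — the memorandum was produced internally.
No exception is made out. the Garrow Transit Authority falls within the general rule.

Yes — the Garrow Transit Authority must disclose the memorandum.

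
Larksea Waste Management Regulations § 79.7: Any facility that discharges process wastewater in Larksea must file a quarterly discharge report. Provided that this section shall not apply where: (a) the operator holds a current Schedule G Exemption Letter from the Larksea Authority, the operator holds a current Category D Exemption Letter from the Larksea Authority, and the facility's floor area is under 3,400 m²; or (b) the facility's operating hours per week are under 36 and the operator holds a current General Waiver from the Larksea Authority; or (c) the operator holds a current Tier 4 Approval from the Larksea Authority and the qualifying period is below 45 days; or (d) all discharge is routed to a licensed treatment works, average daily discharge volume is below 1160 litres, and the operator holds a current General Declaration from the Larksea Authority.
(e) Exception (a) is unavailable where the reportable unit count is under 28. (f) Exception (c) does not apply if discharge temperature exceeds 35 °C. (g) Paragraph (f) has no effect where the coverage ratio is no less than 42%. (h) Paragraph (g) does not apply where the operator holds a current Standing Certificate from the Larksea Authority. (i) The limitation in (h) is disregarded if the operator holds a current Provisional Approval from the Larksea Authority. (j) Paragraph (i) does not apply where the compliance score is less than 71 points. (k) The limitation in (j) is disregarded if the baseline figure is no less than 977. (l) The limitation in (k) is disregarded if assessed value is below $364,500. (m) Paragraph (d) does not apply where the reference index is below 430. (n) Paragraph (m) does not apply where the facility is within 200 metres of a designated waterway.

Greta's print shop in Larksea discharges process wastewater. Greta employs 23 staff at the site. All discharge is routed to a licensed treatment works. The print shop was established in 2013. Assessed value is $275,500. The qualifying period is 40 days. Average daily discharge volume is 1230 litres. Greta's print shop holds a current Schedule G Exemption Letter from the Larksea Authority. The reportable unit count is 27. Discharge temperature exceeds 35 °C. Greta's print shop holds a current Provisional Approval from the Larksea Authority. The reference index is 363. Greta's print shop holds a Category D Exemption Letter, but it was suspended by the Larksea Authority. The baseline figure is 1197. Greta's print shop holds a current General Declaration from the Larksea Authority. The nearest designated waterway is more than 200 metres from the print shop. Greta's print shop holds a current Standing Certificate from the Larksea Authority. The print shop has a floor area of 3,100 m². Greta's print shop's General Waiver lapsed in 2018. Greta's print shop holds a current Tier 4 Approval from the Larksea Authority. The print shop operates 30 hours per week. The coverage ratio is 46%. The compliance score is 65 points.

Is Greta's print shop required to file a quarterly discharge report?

Yes — Greta's print shop must file a quarterly discharge report.

Exception (a) requires that the operator holds a current Category D Exemption Letter from the Larksea Authority; but the Category D Exemption Letter is not current, so (a) is unavailable.
Exception (b) does not apply: no current General Waiver is held.
All of (c)'s requirements are met (a current Tier 4 Approval is held; the qualifying period is 40 days, below the 45 days limit). However, paragraphs (f)–(l) must be considered: (f) is engaged — discharge temperature exceeds 35 °C. (g) would limit (f) — the coverage ratio is 46%, meeting the 42% threshold — but (h) sets (g) aside: (h) operates against (g): a current Standing Certificate is held. (i) would limit (h) — a current Provisional Approval is held — but (j) sets (i) aside: (j) operates against (i): the compliance score is 65 points, less than the 71 points limit. (k) applies (the baseline figure is 1,197, meeting the 977 threshold), but is set aside by (l): (l) is triggered — assessed value is $275,500, below the $364,500 limit. (c) is therefore removed.
Exception (d) requires that average daily discharge volume is below 1160 litres; but average daily discharge volume is 1230 litres, not below 1160 litres, so (d) is unavailable.
Every exception is unavailable, so the rule governs.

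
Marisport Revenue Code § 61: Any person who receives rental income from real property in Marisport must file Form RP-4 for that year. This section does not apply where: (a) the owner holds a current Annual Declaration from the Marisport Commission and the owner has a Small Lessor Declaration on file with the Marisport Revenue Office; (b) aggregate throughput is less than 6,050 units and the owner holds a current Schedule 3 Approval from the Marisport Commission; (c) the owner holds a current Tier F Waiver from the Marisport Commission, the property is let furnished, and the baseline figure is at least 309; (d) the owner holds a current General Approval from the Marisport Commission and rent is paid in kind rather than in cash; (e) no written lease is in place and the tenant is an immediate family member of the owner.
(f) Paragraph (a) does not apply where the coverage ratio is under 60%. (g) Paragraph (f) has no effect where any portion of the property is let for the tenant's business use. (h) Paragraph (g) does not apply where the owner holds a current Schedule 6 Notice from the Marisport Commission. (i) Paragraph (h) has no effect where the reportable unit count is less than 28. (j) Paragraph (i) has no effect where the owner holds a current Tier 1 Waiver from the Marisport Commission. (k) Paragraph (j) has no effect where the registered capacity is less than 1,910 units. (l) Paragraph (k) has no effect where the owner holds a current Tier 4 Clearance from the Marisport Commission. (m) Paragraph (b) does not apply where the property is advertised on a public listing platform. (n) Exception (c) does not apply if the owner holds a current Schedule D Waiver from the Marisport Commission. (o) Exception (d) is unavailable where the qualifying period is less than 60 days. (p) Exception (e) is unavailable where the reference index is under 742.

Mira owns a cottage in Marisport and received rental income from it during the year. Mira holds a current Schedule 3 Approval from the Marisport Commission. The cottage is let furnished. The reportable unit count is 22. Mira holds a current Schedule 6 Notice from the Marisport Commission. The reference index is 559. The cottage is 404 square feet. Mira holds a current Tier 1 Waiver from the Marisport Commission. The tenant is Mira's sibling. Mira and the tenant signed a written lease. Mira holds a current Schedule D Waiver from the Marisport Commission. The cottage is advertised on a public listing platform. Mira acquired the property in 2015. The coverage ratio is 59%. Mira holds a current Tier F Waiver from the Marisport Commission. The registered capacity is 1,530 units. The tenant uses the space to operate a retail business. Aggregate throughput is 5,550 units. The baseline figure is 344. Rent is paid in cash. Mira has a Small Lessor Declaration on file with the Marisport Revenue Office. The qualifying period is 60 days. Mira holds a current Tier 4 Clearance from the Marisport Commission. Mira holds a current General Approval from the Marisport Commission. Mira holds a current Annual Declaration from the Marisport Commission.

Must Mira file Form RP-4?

Yes — Mira must file Form RP-4.

Exception (a)'s conditions are all satisfied: a current Annual Declaration is held; a Small Lessor Declaration is on file. But: (f) is triggered — the coverage ratio is 59%, under the 60% limit. (g) is engaged (the space is let for business use), but is itself disapplied by (h): (h) is triggered — a current Schedule 6 Notice is held. (i) would limit (h) — the reportable unit count is 22, less than the 28 limit — but (j) sets (i) aside: (j) applies — a current Tier 1 Waiver is held. (k) would limit (j) — the registered capacity is 1,530 units, less than the 1,910 units limit — but (l) sets (k) aside: (l) is triggered — a current Tier 4 Clearance is held. So (a) is unavailable.
Exception (b)'s conditions are all satisfied: aggregate throughput is 5,550 units, less than the 6,050 units limit; a current Schedule 3 Approval is held. But: (m) operates against (b): the property is publicly advertised. Exception (b) does not apply.
Exception (c) is satisfied on its face — a current Tier F Waiver is held; the property is let furnished; the baseline figure is 344, meeting the 309 threshold. Turning to paragraph (n): (n) operates against (c): a current Schedule D Waiver is held. Exception (c) does not apply.
Exception (d) requires that rent is paid in kind rather than in cash; but rent is paid in cash, so (d) is unavailable.
Exception (e) fails — a written lease is in place.
No exception is made out. Mira falls within the general rule.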